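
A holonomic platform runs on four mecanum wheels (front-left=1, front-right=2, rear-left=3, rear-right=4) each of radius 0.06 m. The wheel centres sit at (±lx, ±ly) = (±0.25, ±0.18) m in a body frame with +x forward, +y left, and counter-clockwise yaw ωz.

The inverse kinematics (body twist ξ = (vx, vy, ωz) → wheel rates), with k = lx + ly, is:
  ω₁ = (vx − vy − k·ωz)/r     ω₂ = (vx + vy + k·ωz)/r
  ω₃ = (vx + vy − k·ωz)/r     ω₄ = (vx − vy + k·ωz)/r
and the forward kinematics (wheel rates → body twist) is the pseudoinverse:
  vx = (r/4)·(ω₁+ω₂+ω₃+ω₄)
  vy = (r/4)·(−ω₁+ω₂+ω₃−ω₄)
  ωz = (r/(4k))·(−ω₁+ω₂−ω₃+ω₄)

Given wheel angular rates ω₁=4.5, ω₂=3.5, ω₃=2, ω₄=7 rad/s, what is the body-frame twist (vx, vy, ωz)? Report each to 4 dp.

k = lx + ly = 0.25 + 0.18 = 0.4300
ω₁+ω₂+ω₃+ω₄ = 17.0000  →  vx = (0.06/4)·17.0000 = 0.2550
−ω₁+ω₂+ω₃−ω₄ = -6.0000  →  vy = (0.06/4)·-6.0000 = -0.0900
−ω₁+ω₂−ω₃+ω₄ = 4.0000  →  ωz = (0.06/1.7200)·4.0000 = 0.1395

(0.2550, -0.0900, 0.1395)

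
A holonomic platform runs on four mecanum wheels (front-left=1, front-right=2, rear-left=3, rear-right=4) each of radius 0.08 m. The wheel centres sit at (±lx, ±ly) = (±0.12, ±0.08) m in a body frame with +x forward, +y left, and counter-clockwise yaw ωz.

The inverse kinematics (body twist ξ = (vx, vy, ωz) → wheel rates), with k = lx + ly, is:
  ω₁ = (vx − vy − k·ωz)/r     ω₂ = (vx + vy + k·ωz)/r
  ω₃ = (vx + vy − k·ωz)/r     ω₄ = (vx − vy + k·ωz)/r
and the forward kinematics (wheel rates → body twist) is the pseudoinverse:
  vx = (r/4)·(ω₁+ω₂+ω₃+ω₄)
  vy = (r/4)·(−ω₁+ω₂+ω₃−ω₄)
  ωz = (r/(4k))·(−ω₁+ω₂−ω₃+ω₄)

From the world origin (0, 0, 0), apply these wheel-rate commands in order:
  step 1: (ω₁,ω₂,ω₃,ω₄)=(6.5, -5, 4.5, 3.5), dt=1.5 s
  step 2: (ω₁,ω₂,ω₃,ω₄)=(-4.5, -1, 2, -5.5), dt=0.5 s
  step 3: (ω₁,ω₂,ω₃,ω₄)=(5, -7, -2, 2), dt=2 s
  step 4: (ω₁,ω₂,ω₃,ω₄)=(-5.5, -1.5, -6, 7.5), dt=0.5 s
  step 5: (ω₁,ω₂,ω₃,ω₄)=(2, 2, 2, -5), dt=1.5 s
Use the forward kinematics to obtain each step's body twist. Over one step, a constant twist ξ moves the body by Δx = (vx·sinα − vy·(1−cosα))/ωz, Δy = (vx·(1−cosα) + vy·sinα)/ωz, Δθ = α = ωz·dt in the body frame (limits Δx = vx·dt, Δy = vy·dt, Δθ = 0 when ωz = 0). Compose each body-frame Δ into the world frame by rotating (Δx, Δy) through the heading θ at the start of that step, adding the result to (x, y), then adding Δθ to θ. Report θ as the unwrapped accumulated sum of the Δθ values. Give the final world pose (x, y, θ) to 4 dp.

step 1: ξ=(vx,vy,ωz)=(0.1900, -0.2100, -1.2500), dt=1.5 → body Δ=(-0.0733, -0.3578, -1.8750) → world pose (-0.0733, -0.3578, -1.8750)
step 2: ξ=(vx,vy,ωz)=(-0.1800, 0.2200, -0.4000), dt=0.5 → body Δ=(-0.0784, 0.1182, -0.2000) → world pose (0.0630, -0.3184, -2.0750)
step 3: ξ=(vx,vy,ωz)=(-0.0400, -0.3200, -0.8000), dt=2.0 → body Δ=(-0.4617, -0.3484, -1.6000) → world pose (-0.0190, 0.2541, -3.6750)
step 4: ξ=(vx,vy,ωz)=(-0.1100, -0.1900, 1.7500), dt=0.5 → body Δ=(-0.0093, -0.1059, 0.8750) → world pose (0.0428, 0.3406, -2.8000)
step 5: ξ=(vx,vy,ωz)=(0.0200, 0.1400, -0.7000), dt=1.5 → body Δ=(0.1253, 0.1591, -1.0500) → world pose (-0.0219, 0.1487, -3.8500)

(-0.0219, 0.1487, -3.8500)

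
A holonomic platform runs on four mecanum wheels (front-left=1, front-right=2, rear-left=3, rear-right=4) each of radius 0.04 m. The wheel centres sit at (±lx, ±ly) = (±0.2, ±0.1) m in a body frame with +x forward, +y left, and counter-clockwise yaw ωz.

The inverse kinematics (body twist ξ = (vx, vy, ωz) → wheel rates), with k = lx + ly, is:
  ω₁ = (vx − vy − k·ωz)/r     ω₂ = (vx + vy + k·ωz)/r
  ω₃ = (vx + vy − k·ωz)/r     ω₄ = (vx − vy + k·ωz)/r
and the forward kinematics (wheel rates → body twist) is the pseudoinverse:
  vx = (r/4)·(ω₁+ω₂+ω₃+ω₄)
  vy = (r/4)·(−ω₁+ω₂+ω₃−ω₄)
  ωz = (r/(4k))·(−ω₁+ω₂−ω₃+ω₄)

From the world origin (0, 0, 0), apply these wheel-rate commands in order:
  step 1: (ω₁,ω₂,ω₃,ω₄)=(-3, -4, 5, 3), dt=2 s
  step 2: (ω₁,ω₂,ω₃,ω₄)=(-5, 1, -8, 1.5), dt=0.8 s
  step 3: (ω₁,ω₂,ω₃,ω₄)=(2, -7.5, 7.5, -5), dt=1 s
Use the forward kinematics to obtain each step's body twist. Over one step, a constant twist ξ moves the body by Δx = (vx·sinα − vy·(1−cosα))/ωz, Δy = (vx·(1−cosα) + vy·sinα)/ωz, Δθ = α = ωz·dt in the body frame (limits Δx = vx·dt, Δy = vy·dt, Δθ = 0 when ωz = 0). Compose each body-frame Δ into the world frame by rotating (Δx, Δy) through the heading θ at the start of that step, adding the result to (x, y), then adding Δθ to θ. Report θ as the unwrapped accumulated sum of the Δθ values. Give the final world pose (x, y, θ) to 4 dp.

(-0.0859, 0.0230, -0.5200)

step 1: ξ=(vx,vy,ωz)=(0.0100, 0.0100, -0.1000), dt=2.0 → body Δ=(0.0219, 0.0179, -0.2000) → world pose (0.0219, 0.0179, -0.2000)
step 2: ξ=(vx,vy,ωz)=(-0.1050, -0.0350, 0.5167), dt=0.8 → body Δ=(-0.0759, -0.0443, 0.4133) → world pose (-0.0614, -0.0105, 0.2133)
step 3: ξ=(vx,vy,ωz)=(-0.0300, 0.0300, -0.7333), dt=1.0 → body Δ=(-0.0169, 0.0379, -0.7333) → world pose (-0.0859, 0.0230, -0.5200)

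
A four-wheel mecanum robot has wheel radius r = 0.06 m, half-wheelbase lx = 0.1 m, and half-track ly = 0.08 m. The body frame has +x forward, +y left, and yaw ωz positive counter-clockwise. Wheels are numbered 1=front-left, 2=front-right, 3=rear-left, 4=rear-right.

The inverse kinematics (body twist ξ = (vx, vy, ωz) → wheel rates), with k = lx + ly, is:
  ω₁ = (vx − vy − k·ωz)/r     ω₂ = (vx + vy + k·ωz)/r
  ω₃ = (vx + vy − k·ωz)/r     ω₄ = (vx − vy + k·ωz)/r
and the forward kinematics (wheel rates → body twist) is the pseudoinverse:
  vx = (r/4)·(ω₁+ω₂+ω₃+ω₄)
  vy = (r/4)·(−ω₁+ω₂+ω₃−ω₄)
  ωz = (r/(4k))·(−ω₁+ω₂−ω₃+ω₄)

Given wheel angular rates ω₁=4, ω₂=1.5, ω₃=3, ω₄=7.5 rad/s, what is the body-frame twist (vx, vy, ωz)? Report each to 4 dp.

k = lx + ly = 0.1 + 0.08 = 0.1800
ω₁+ω₂+ω₃+ω₄ = 16.0000  →  vx = (0.06/4)·16.0000 = 0.2400
−ω₁+ω₂+ω₃−ω₄ = -7.0000  →  vy = (0.06/4)·-7.0000 = -0.1050
−ω₁+ω₂−ω₃+ω₄ = 2.0000  →  ωz = (0.06/0.7200)·2.0000 = 0.1667

(0.2400, -0.1050, 0.1667)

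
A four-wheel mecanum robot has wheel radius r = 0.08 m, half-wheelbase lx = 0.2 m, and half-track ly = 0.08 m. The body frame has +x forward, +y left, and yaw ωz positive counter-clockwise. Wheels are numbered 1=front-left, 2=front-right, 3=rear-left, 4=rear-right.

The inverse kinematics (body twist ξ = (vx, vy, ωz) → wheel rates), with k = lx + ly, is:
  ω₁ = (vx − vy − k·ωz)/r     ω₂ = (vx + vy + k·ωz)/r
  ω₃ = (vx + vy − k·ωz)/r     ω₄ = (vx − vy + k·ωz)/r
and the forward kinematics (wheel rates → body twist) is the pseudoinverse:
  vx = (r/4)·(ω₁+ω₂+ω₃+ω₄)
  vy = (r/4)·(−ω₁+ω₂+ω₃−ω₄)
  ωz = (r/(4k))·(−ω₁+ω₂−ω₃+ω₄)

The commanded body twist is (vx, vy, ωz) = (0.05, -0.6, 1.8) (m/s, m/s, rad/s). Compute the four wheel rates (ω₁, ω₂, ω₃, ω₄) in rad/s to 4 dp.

k = lx + ly = 0.2 + 0.08 = 0.2800;  k·ωz = 0.2800·1.8 = 0.5040
ω₁ (FL) = (vx − vy − k·ωz)/r = 0.1460/0.08 = 1.8250
ω₂ (FR) = (vx + vy + k·ωz)/r = -0.0460/0.08 = -0.5750
ω₃ (RL) = (vx + vy − k·ωz)/r = -1.0540/0.08 = -13.1750
ω₄ (RR) = (vx − vy + k·ωz)/r = 1.1540/0.08 = 14.4250

(1.8250, -0.5750, -13.1750, 14.4250)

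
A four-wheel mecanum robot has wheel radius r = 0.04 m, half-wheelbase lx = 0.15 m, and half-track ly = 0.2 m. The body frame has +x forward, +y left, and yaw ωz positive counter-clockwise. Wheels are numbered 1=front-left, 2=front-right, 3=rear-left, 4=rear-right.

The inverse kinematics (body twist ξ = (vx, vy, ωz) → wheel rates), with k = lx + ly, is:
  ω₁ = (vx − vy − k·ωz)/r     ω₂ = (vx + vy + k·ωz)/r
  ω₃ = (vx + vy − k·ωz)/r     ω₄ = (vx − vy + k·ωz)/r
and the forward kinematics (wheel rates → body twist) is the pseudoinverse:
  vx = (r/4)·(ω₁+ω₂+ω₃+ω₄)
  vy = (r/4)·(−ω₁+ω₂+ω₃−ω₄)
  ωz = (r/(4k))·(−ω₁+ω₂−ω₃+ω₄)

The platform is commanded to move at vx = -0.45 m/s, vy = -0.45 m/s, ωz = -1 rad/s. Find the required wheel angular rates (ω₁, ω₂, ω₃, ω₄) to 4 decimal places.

k = lx + ly = 0.15 + 0.2 = 0.3500;  k·ωz = 0.3500·-1 = -0.3500
ω₁ (FL) = (vx − vy − k·ωz)/r = 0.3500/0.04 = 8.7500
ω₂ (FR) = (vx + vy + k·ωz)/r = -1.2500/0.04 = -31.2500
ω₃ (RL) = (vx + vy − k·ωz)/r = -0.5500/0.04 = -13.7500
ω₄ (RR) = (vx − vy + k·ωz)/r = -0.3500/0.04 = -8.7500

(8.7500, -31.2500, -13.7500, -8.7500)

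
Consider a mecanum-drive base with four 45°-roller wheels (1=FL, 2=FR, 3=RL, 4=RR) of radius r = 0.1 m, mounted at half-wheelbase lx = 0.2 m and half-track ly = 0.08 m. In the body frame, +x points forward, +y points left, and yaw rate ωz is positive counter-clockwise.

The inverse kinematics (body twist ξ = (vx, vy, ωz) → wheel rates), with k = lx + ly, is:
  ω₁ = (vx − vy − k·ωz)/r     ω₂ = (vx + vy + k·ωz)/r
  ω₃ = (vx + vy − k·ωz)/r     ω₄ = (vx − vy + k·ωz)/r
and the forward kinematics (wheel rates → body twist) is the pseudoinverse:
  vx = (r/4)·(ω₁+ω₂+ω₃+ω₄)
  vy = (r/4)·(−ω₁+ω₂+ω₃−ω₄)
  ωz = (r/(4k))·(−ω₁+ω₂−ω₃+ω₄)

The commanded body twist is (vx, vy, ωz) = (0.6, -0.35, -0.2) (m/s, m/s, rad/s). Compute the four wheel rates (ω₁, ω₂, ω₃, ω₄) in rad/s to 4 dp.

(10.0600, 1.9400, 3.0600, 8.9400)

k = lx + ly = 0.2 + 0.08 = 0.2800;  k·ωz = 0.2800·-0.2 = -0.0560
ω₁ (FL) = (vx − vy − k·ωz)/r = 1.0060/0.1 = 10.0600
ω₂ (FR) = (vx + vy + k·ωz)/r = 0.1940/0.1 = 1.9400
ω₃ (RL) = (vx + vy − k·ωz)/r = 0.3060/0.1 = 3.0600
ω₄ (RR) = (vx − vy + k·ωz)/r = 0.8940/0.1 = 8.9400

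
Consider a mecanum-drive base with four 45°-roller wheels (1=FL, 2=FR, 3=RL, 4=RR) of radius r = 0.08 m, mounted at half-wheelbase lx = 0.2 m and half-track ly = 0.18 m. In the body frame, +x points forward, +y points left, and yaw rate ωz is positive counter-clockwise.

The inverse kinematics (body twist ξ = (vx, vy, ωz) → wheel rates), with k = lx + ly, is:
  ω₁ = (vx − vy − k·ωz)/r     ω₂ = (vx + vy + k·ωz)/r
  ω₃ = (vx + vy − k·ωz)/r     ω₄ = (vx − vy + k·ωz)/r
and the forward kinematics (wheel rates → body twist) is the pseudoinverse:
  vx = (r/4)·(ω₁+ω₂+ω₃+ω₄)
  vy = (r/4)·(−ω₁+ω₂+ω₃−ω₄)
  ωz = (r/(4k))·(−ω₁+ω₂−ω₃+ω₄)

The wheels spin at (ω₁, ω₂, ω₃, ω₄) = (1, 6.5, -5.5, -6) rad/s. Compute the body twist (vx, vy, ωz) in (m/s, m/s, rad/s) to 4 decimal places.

(-0.0800, 0.1200, 0.2632)

k = lx + ly = 0.2 + 0.18 = 0.3800
ω₁+ω₂+ω₃+ω₄ = -4.0000  →  vx = (0.08/4)·-4.0000 = -0.0800
−ω₁+ω₂+ω₃−ω₄ = 6.0000  →  vy = (0.08/4)·6.0000 = 0.1200
−ω₁+ω₂−ω₃+ω₄ = 5.0000  →  ωz = (0.08/1.5200)·5.0000 = 0.2632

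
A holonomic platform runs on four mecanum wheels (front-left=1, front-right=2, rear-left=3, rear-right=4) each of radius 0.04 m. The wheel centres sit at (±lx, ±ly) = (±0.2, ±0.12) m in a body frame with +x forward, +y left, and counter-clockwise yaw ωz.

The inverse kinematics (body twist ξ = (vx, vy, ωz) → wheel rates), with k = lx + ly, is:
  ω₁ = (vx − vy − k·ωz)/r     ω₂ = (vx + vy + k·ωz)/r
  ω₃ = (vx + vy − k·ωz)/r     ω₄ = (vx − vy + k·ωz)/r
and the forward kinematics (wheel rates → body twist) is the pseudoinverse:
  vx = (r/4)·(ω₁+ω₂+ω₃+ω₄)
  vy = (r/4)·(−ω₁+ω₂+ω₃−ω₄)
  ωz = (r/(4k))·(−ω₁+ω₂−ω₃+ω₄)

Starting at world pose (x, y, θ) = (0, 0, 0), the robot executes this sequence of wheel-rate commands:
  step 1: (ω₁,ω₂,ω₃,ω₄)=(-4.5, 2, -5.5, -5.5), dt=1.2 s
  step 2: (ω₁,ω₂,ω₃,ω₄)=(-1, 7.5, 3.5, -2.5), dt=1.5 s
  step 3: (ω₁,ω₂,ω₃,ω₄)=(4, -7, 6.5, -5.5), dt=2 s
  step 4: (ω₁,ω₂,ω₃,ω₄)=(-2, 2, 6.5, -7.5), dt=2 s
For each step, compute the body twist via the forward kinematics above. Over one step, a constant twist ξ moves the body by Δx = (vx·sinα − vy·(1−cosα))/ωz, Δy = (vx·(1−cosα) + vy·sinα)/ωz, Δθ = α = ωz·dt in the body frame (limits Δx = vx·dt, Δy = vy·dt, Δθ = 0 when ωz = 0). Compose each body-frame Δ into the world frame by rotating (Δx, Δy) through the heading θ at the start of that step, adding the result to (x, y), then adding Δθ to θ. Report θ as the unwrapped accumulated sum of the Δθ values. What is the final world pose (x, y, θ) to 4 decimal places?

(0.1896, 0.4119, -1.7016)

step 1: ξ=(vx,vy,ωz)=(-0.1350, 0.0650, 0.2031), dt=1.2 → body Δ=(-0.1699, 0.0576, 0.2437) → world pose (-0.1699, 0.0576, 0.2437)
step 2: ξ=(vx,vy,ωz)=(0.0750, 0.1450, 0.0781), dt=1.5 → body Δ=(0.0995, 0.2236, 0.1172) → world pose (-0.1272, 0.2986, 0.3609)
step 3: ξ=(vx,vy,ωz)=(-0.0200, 0.0100, -0.7188), dt=2.0 → body Δ=(-0.0155, 0.0379, -1.4375) → world pose (-0.1552, 0.3286, -1.0766)
step 4: ξ=(vx,vy,ωz)=(-0.0100, 0.1800, -0.3125), dt=2.0 → body Δ=(0.0902, 0.3431, -0.6250) → world pose (0.1896, 0.4119, -1.7016)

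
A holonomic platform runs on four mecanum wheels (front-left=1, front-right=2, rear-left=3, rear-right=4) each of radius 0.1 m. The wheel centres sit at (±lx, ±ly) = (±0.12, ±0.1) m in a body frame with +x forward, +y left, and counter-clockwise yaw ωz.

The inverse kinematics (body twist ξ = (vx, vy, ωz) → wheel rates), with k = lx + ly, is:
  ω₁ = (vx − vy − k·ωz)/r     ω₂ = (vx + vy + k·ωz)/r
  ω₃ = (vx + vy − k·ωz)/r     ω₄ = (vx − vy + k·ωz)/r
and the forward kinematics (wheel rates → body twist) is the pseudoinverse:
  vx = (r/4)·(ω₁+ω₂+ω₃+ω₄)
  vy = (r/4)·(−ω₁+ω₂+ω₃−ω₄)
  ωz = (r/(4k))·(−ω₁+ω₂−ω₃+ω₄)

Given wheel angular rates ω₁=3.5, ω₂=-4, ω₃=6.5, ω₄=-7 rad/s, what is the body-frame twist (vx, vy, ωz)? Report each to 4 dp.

(-0.0250, 0.1500, -2.3864)

k = lx + ly = 0.12 + 0.1 = 0.2200
ω₁+ω₂+ω₃+ω₄ = -1.0000  →  vx = (0.1/4)·-1.0000 = -0.0250
−ω₁+ω₂+ω₃−ω₄ = 6.0000  →  vy = (0.1/4)·6.0000 = 0.1500
−ω₁+ω₂−ω₃+ω₄ = -21.0000  →  ωz = (0.1/0.8800)·-21.0000 = -2.3864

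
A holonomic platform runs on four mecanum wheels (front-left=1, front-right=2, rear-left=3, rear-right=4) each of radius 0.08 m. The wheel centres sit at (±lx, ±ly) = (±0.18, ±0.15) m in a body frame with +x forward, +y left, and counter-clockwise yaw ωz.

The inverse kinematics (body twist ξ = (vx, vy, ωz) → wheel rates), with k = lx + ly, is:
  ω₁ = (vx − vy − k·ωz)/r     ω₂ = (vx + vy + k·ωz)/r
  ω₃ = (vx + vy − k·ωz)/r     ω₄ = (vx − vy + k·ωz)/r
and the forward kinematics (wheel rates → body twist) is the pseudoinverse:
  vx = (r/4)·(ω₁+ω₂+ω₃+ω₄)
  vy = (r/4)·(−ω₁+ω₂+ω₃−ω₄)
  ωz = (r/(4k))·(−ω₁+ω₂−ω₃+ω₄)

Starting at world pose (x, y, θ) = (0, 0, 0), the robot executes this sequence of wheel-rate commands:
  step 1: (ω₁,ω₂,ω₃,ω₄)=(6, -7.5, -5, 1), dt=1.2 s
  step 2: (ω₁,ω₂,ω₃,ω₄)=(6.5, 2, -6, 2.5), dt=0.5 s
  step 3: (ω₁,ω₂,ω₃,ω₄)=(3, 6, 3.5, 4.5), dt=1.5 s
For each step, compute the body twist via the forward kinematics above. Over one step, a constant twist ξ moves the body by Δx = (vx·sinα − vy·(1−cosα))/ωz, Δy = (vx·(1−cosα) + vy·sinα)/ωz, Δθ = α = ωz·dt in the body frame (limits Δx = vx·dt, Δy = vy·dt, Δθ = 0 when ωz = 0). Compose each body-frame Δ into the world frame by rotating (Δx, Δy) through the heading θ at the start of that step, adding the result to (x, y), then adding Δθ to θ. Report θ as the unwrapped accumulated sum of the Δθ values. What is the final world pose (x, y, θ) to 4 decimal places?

(0.2403, -0.6121, -0.0606)

step 1: ξ=(vx,vy,ωz)=(-0.1100, -0.3900, -0.4545), dt=1.2 → body Δ=(-0.2501, -0.4100, -0.5455) → world pose (-0.2501, -0.4100, -0.5455)
step 2: ξ=(vx,vy,ωz)=(0.1000, -0.2600, 0.2424), dt=0.5 → body Δ=(0.0577, -0.1267, 0.1212) → world pose (-0.2664, -0.5483, -0.4242)
step 3: ξ=(vx,vy,ωz)=(0.3400, 0.0400, 0.2424), dt=1.5 → body Δ=(0.4880, 0.1504, 0.3636) → world pose (0.2403, -0.6121, -0.0606)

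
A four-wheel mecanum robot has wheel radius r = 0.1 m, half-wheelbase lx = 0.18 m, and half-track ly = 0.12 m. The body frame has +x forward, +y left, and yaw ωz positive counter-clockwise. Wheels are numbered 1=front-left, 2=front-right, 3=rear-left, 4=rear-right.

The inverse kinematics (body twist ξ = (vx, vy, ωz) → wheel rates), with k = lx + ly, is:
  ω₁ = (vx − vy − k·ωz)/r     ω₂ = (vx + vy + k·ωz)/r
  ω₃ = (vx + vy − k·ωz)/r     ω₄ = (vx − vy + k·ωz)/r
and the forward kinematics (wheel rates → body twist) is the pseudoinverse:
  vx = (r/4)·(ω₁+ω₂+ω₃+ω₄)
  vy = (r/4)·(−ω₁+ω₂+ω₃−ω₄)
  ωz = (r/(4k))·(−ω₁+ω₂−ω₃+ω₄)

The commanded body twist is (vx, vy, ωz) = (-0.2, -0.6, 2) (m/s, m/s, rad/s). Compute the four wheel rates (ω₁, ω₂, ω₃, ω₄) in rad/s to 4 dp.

k = lx + ly = 0.18 + 0.12 = 0.3000;  k·ωz = 0.3000·2 = 0.6000
ω₁ (FL) = (vx − vy − k·ωz)/r = -0.2000/0.1 = -2.0000
ω₂ (FR) = (vx + vy + k·ωz)/r = -0.2000/0.1 = -2.0000
ω₃ (RL) = (vx + vy − k·ωz)/r = -1.4000/0.1 = -14.0000
ω₄ (RR) = (vx − vy + k·ωz)/r = 1.0000/0.1 = 10.0000

(-2.0000, -2.0000, -14.0000, 10.0000)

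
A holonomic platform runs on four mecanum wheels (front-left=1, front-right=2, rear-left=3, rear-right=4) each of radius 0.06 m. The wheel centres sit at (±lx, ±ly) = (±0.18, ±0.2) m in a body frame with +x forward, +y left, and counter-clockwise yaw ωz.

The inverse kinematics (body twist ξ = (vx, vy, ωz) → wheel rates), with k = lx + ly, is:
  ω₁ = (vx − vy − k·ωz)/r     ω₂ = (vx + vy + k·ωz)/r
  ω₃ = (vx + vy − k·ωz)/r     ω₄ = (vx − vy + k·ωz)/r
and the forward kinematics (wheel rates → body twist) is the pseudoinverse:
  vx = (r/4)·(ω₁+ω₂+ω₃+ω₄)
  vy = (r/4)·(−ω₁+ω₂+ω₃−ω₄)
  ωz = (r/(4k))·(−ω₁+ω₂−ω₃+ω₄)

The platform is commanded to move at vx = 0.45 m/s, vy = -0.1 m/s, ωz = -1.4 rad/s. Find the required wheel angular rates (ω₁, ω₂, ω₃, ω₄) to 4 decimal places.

k = lx + ly = 0.18 + 0.2 = 0.3800;  k·ωz = 0.3800·-1.4 = -0.5320
ω₁ (FL) = (vx − vy − k·ωz)/r = 1.0820/0.06 = 18.0333
ω₂ (FR) = (vx + vy + k·ωz)/r = -0.1820/0.06 = -3.0333
ω₃ (RL) = (vx + vy − k·ωz)/r = 0.8820/0.06 = 14.7000
ω₄ (RR) = (vx − vy + k·ωz)/r = 0.0180/0.06 = 0.3000

(18.0333, -3.0333, 14.7000, 0.3000)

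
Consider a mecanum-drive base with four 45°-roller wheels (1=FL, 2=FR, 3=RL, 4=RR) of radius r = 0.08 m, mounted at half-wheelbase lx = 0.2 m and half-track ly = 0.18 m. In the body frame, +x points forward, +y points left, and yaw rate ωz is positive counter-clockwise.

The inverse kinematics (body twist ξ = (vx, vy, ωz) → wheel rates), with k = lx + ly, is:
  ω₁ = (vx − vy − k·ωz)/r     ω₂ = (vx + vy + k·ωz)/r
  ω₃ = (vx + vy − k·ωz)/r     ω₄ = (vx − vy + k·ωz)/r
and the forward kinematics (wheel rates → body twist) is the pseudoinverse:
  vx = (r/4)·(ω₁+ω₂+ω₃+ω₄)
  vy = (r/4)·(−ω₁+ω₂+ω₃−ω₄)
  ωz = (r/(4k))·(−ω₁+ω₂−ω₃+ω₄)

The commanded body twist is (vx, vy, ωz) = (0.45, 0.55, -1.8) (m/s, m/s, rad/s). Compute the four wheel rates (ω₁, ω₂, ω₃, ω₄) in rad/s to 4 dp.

k = lx + ly = 0.2 + 0.18 = 0.3800;  k·ωz = 0.3800·-1.8 = -0.6840
ω₁ (FL) = (vx − vy − k·ωz)/r = 0.5840/0.08 = 7.3000
ω₂ (FR) = (vx + vy + k·ωz)/r = 0.3160/0.08 = 3.9500
ω₃ (RL) = (vx + vy − k·ωz)/r = 1.6840/0.08 = 21.0500
ω₄ (RR) = (vx − vy + k·ωz)/r = -0.7840/0.08 = -9.8000

(7.3000, 3.9500, 21.0500, -9.8000)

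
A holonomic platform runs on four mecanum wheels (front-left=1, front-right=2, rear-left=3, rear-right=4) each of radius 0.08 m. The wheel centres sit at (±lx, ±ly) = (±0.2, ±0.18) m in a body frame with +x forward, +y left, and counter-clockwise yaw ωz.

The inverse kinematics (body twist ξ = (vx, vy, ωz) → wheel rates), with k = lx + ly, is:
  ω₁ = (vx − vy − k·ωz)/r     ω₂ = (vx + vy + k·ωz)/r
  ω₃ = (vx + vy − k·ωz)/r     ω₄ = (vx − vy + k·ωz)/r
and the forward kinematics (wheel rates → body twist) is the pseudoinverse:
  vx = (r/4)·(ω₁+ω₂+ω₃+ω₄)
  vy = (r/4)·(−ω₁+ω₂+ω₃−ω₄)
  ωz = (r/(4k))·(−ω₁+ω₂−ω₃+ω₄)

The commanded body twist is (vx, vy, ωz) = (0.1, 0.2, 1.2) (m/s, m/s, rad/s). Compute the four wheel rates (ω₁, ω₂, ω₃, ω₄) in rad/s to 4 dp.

k = lx + ly = 0.2 + 0.18 = 0.3800;  k·ωz = 0.3800·1.2 = 0.4560
ω₁ (FL) = (vx − vy − k·ωz)/r = -0.5560/0.08 = -6.9500
ω₂ (FR) = (vx + vy + k·ωz)/r = 0.7560/0.08 = 9.4500
ω₃ (RL) = (vx + vy − k·ωz)/r = -0.1560/0.08 = -1.9500
ω₄ (RR) = (vx − vy + k·ωz)/r = 0.3560/0.08 = 4.4500

(-6.9500, 9.4500, -1.9500, 4.4500)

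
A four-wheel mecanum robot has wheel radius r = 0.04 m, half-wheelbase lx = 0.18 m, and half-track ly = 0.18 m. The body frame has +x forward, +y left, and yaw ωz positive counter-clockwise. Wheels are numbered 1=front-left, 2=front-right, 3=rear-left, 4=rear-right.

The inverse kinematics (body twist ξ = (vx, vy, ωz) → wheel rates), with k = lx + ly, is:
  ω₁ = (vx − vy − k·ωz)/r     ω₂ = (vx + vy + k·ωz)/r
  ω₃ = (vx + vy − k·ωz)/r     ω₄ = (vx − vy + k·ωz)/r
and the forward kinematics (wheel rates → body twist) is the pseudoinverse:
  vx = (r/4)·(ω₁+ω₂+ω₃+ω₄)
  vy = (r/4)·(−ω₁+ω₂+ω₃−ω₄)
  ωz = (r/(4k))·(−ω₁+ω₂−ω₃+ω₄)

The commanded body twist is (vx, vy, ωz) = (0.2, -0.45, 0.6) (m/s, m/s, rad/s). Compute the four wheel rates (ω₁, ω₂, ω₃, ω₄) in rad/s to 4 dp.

(10.8500, -0.8500, -11.6500, 21.6500)

k = lx + ly = 0.18 + 0.18 = 0.3600;  k·ωz = 0.3600·0.6 = 0.2160
ω₁ (FL) = (vx − vy − k·ωz)/r = 0.4340/0.04 = 10.8500
ω₂ (FR) = (vx + vy + k·ωz)/r = -0.0340/0.04 = -0.8500
ω₃ (RL) = (vx + vy − k·ωz)/r = -0.4660/0.04 = -11.6500
ω₄ (RR) = (vx − vy + k·ωz)/r = 0.8660/0.04 = 21.6500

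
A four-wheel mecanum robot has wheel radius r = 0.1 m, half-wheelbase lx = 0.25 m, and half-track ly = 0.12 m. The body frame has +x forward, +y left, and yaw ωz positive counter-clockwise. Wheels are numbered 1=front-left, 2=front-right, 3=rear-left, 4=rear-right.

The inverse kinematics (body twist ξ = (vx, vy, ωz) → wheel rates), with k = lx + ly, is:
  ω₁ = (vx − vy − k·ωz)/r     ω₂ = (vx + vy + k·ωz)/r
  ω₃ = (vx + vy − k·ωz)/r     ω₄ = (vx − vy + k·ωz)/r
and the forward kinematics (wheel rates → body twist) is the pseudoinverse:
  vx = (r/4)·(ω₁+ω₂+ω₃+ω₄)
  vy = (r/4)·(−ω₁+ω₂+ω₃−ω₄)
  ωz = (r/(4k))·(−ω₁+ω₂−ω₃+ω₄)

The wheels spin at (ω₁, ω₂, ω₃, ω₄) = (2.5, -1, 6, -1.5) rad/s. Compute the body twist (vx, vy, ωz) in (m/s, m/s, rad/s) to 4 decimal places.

(0.1500, 0.1000, -0.7432)

k = lx + ly = 0.25 + 0.12 = 0.3700
ω₁+ω₂+ω₃+ω₄ = 6.0000  →  vx = (0.1/4)·6.0000 = 0.1500
−ω₁+ω₂+ω₃−ω₄ = 4.0000  →  vy = (0.1/4)·4.0000 = 0.1000
−ω₁+ω₂−ω₃+ω₄ = -11.0000  →  ωz = (0.1/1.4800)·-11.0000 = -0.7432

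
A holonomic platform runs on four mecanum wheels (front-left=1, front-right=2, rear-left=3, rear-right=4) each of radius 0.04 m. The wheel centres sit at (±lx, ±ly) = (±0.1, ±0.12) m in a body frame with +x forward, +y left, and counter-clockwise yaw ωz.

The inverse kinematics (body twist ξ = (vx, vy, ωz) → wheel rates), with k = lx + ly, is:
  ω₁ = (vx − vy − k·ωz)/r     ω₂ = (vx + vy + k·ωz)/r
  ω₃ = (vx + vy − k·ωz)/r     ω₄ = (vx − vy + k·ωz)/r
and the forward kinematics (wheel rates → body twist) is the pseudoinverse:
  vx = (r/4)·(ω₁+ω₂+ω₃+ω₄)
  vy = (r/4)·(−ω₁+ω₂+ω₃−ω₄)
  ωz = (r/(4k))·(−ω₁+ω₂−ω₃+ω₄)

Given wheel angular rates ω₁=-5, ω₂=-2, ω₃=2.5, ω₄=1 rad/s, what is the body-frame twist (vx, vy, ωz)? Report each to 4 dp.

k = lx + ly = 0.1 + 0.12 = 0.2200
ω₁+ω₂+ω₃+ω₄ = -3.5000  →  vx = (0.04/4)·-3.5000 = -0.0350
−ω₁+ω₂+ω₃−ω₄ = 4.5000  →  vy = (0.04/4)·4.5000 = 0.0450
−ω₁+ω₂−ω₃+ω₄ = 1.5000  →  ωz = (0.04/0.8800)·1.5000 = 0.0682

(-0.0350, 0.0450, 0.0682)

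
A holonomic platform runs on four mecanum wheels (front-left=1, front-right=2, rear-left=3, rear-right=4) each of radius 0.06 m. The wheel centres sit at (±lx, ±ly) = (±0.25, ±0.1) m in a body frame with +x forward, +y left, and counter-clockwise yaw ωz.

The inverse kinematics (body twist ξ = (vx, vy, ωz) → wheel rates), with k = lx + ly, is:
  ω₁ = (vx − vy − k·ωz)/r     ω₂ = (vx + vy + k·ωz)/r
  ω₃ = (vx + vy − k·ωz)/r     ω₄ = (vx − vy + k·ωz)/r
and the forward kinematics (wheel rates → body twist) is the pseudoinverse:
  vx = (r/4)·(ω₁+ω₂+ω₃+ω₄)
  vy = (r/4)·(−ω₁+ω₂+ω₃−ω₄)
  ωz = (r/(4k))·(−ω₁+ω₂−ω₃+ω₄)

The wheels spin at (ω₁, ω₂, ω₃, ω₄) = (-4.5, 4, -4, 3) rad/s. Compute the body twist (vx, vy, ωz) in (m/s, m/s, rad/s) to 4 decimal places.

(-0.0225, 0.0225, 0.6643)

k = lx + ly = 0.25 + 0.1 = 0.3500
ω₁+ω₂+ω₃+ω₄ = -1.5000  →  vx = (0.06/4)·-1.5000 = -0.0225
−ω₁+ω₂+ω₃−ω₄ = 1.5000  →  vy = (0.06/4)·1.5000 = 0.0225
−ω₁+ω₂−ω₃+ω₄ = 15.5000  →  ωz = (0.06/1.4000)·15.5000 = 0.6643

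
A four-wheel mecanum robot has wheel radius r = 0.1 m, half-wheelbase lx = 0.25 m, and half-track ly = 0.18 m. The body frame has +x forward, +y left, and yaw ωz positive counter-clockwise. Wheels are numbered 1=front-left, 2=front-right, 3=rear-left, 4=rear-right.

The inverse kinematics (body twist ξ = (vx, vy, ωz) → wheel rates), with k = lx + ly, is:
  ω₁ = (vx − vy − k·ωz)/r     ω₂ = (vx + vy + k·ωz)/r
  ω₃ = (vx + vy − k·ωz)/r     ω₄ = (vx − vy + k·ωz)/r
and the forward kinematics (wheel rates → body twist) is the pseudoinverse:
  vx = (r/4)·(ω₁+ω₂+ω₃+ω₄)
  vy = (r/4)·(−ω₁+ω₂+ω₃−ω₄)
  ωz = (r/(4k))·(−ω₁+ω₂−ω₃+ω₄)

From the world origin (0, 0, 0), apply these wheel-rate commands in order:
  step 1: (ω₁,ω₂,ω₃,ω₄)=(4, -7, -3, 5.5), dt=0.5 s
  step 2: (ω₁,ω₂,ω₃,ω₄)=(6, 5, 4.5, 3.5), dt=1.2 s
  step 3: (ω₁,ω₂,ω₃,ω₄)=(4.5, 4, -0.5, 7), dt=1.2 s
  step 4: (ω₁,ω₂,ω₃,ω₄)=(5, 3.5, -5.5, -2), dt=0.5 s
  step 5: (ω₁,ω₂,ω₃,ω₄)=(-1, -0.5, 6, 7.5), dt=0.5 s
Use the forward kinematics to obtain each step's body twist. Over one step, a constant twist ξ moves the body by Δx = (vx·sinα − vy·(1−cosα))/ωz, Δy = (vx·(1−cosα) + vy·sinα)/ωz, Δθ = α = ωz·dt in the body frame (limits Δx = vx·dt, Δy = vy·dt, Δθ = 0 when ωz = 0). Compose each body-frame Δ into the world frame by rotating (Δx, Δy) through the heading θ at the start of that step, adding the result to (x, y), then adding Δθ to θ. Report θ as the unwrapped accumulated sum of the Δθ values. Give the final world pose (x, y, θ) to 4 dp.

(1.1769, -0.5616, 0.3924)

step 1: ξ=(vx,vy,ωz)=(-0.0125, -0.4875, -0.1453), dt=0.5 → body Δ=(-0.0151, -0.2433, -0.0727) → world pose (-0.0151, -0.2433, -0.0727)
step 2: ξ=(vx,vy,ωz)=(0.4750, 0.0000, -0.1163), dt=1.2 → body Δ=(0.5682, -0.0397, -0.1395) → world pose (0.5487, -0.3242, -0.2122)
step 3: ξ=(vx,vy,ωz)=(0.3750, -0.2000, 0.4070), dt=1.2 → body Δ=(0.4898, -0.1229, 0.4884) → world pose (1.0016, -0.5474, 0.2762)
step 4: ξ=(vx,vy,ωz)=(0.0250, -0.1250, 0.1163), dt=0.5 → body Δ=(0.0143, -0.0621, 0.0581) → world pose (1.0323, -0.6033, 0.3343)
step 5: ξ=(vx,vy,ωz)=(0.3000, -0.0250, 0.1163), dt=0.5 → body Δ=(0.1503, -0.0081, 0.0581) → world pose (1.1769, -0.5616, 0.3924)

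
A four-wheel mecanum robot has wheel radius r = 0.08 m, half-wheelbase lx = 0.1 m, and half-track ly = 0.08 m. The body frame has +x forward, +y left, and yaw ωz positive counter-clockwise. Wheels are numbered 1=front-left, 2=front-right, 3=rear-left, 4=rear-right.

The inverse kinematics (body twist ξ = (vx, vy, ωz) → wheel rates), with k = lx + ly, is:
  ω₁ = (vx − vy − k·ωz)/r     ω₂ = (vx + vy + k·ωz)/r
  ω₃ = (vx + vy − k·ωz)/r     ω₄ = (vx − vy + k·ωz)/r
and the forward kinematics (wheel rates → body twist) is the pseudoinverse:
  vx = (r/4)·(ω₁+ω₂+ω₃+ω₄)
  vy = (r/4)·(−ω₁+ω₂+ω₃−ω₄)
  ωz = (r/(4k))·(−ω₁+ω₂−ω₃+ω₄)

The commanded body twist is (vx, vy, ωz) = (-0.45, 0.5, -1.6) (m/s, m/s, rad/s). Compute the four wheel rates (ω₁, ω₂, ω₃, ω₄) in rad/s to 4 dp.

k = lx + ly = 0.1 + 0.08 = 0.1800;  k·ωz = 0.1800·-1.6 = -0.2880
ω₁ (FL) = (vx − vy − k·ωz)/r = -0.6620/0.08 = -8.2750
ω₂ (FR) = (vx + vy + k·ωz)/r = -0.2380/0.08 = -2.9750
ω₃ (RL) = (vx + vy − k·ωz)/r = 0.3380/0.08 = 4.2250
ω₄ (RR) = (vx − vy + k·ωz)/r = -1.2380/0.08 = -15.4750

(-8.2750, -2.9750, 4.2250, -15.4750)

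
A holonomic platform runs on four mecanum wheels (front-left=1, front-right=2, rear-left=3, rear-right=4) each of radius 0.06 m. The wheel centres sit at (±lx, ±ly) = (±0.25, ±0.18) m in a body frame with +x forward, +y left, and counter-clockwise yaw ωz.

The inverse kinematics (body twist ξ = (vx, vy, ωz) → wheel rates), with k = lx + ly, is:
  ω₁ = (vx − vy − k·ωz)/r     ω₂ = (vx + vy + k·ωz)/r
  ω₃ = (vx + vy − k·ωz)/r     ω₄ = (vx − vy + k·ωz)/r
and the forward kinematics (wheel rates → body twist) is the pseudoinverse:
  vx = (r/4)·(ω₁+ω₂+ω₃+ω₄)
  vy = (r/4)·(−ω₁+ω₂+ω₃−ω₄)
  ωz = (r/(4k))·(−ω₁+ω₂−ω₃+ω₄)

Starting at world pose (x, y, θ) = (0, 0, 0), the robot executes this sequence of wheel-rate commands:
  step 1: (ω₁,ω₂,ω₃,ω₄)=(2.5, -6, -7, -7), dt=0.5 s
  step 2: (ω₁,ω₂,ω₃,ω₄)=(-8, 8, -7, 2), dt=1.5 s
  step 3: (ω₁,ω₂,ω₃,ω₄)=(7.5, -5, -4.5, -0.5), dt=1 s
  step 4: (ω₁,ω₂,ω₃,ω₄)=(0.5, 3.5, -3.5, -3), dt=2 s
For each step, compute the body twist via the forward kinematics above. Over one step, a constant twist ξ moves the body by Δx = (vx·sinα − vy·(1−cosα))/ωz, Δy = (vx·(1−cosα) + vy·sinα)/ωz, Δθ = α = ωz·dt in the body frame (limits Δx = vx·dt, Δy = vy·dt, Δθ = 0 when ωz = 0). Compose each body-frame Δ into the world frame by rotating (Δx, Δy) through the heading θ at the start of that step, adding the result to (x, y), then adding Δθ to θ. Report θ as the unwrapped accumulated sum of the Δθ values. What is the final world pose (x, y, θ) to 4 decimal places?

(-0.2125, -0.1599, 1.1076)

step 1: ξ=(vx,vy,ωz)=(-0.2625, -0.1275, -0.2965), dt=0.5 → body Δ=(-0.1355, -0.0538, -0.1483) → world pose (-0.1355, -0.0538, -0.1483)
step 2: ξ=(vx,vy,ωz)=(-0.0750, 0.1050, 0.8721), dt=1.5 → body Δ=(-0.1722, 0.0526, 1.3081) → world pose (-0.2980, 0.0237, 1.1599)
step 3: ξ=(vx,vy,ωz)=(-0.0375, -0.2475, -0.2965), dt=1.0 → body Δ=(-0.0734, -0.2384, -0.2965) → world pose (-0.1088, -0.1388, 0.8634)
step 4: ξ=(vx,vy,ωz)=(-0.0375, 0.0375, 0.1221), dt=2.0 → body Δ=(-0.0834, 0.0651, 0.2442) → world pose (-0.2125, -0.1599, 1.1076)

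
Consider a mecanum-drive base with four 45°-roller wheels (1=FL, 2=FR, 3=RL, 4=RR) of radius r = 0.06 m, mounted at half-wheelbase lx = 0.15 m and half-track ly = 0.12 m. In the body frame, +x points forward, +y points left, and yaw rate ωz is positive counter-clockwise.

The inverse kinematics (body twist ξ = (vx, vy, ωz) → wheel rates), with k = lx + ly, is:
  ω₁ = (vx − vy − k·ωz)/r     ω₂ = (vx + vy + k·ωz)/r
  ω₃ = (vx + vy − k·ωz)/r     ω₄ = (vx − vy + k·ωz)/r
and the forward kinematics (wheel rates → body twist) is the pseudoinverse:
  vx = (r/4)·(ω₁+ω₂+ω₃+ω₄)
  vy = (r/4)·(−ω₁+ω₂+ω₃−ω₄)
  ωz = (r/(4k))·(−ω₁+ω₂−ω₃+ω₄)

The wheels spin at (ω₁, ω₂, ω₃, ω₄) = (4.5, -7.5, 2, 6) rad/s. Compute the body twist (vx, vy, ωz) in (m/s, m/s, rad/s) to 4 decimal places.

k = lx + ly = 0.15 + 0.12 = 0.2700
ω₁+ω₂+ω₃+ω₄ = 5.0000  →  vx = (0.06/4)·5.0000 = 0.0750
−ω₁+ω₂+ω₃−ω₄ = -16.0000  →  vy = (0.06/4)·-16.0000 = -0.2400
−ω₁+ω₂−ω₃+ω₄ = -8.0000  →  ωz = (0.06/1.0800)·-8.0000 = -0.4444

(0.0750, -0.2400, -0.4444)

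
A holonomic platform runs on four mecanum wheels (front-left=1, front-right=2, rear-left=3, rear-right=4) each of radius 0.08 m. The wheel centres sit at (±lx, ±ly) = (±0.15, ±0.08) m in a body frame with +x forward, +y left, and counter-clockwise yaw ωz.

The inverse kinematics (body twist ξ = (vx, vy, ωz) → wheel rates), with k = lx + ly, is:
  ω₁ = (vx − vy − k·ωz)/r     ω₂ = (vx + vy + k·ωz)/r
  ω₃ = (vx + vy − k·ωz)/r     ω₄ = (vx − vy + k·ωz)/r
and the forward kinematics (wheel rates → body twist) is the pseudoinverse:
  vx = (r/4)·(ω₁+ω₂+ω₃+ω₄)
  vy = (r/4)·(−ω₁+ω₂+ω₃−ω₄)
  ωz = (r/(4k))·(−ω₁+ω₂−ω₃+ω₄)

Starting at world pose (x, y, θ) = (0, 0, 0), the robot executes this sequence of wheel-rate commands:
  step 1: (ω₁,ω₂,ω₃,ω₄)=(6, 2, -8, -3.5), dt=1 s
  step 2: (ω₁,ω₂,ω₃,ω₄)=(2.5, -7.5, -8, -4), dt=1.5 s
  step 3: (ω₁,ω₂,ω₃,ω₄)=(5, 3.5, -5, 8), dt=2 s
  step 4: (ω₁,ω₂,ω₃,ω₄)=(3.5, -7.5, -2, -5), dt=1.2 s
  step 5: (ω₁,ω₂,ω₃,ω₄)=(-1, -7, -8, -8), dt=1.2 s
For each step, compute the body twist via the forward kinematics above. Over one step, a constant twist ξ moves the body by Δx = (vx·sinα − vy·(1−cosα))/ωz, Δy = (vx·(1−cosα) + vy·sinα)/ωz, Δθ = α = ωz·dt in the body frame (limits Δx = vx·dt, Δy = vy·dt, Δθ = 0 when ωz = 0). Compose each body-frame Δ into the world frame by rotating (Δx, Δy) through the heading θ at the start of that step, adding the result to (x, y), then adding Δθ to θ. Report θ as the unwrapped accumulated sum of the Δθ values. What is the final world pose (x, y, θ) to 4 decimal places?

(-0.8558, -0.8772, -0.8261)

step 1: ξ=(vx,vy,ωz)=(-0.0700, -0.1700, 0.0435), dt=1.0 → body Δ=(-0.0663, -0.1715, 0.0435) → world pose (-0.0663, -0.1715, 0.0435)
step 2: ξ=(vx,vy,ωz)=(-0.3400, -0.2800, -0.5217), dt=1.5 → body Δ=(-0.6156, -0.1888, -0.7826) → world pose (-0.6731, -0.3869, -0.7391)
step 3: ξ=(vx,vy,ωz)=(0.2300, -0.2900, 1.0000), dt=2.0 → body Δ=(0.6198, 0.0620, 2.0000) → world pose (-0.1733, -0.7586, 1.2609)
step 4: ξ=(vx,vy,ωz)=(-0.2200, -0.1600, -1.2174), dt=1.2 → body Δ=(-0.2966, 0.0303, -1.4609) → world pose (-0.2926, -1.0319, -0.2000)
step 5: ξ=(vx,vy,ωz)=(-0.4800, -0.1200, -0.5217), dt=1.2 → body Δ=(-0.5827, 0.0397, -0.6261) → world pose (-0.8558, -0.8772, -0.8261)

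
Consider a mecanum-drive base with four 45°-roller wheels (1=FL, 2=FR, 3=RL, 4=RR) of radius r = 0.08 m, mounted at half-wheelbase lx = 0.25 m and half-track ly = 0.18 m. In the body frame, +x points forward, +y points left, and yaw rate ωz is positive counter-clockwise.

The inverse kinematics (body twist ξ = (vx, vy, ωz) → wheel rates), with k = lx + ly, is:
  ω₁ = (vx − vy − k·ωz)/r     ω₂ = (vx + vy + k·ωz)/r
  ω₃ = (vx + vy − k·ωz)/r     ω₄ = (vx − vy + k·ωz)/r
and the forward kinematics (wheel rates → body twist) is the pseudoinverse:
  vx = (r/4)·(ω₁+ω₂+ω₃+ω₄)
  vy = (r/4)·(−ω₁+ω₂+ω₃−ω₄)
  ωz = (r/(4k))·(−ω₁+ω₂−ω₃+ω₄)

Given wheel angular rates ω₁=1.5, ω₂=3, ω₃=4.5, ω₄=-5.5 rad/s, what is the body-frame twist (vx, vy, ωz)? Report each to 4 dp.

(0.0700, 0.2300, -0.3953)

k = lx + ly = 0.25 + 0.18 = 0.4300
ω₁+ω₂+ω₃+ω₄ = 3.5000  →  vx = (0.08/4)·3.5000 = 0.0700
−ω₁+ω₂+ω₃−ω₄ = 11.5000  →  vy = (0.08/4)·11.5000 = 0.2300
−ω₁+ω₂−ω₃+ω₄ = -8.5000  →  ωz = (0.08/1.7200)·-8.5000 = -0.3953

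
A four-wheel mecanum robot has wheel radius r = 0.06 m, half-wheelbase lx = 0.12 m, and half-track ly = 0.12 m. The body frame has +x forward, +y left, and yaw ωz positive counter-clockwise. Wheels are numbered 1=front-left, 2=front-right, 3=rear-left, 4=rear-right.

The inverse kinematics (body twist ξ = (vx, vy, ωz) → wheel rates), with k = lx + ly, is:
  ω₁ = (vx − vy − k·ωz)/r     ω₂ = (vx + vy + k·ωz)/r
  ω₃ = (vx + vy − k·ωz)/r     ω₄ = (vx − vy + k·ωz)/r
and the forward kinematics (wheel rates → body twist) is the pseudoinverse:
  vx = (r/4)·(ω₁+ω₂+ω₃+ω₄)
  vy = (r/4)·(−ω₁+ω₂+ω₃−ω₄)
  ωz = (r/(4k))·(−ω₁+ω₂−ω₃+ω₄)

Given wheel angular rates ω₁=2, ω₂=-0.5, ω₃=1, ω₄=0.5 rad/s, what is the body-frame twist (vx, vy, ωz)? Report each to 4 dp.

k = lx + ly = 0.12 + 0.12 = 0.2400
ω₁+ω₂+ω₃+ω₄ = 3.0000  →  vx = (0.06/4)·3.0000 = 0.0450
−ω₁+ω₂+ω₃−ω₄ = -2.0000  →  vy = (0.06/4)·-2.0000 = -0.0300
−ω₁+ω₂−ω₃+ω₄ = -3.0000  →  ωz = (0.06/0.9600)·-3.0000 = -0.1875

(0.0450, -0.0300, -0.1875)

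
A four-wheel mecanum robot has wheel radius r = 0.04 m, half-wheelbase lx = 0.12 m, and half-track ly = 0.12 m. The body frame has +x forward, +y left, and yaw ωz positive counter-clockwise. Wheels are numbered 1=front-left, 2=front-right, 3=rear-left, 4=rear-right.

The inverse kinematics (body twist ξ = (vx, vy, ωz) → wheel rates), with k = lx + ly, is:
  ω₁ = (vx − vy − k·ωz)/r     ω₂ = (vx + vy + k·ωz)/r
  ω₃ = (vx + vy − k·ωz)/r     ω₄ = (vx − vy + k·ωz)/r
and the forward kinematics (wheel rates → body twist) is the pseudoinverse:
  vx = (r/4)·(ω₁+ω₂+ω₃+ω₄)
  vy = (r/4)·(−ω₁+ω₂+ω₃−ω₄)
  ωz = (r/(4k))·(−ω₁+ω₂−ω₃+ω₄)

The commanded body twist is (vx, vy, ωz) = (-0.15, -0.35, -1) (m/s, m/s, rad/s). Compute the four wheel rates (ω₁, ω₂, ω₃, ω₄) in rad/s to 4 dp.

(11.0000, -18.5000, -6.5000, -1.0000)

k = lx + ly = 0.12 + 0.12 = 0.2400;  k·ωz = 0.2400·-1 = -0.2400
ω₁ (FL) = (vx − vy − k·ωz)/r = 0.4400/0.04 = 11.0000
ω₂ (FR) = (vx + vy + k·ωz)/r = -0.7400/0.04 = -18.5000
ω₃ (RL) = (vx + vy − k·ωz)/r = -0.2600/0.04 = -6.5000
ω₄ (RR) = (vx − vy + k·ωz)/r = -0.0400/0.04 = -1.0000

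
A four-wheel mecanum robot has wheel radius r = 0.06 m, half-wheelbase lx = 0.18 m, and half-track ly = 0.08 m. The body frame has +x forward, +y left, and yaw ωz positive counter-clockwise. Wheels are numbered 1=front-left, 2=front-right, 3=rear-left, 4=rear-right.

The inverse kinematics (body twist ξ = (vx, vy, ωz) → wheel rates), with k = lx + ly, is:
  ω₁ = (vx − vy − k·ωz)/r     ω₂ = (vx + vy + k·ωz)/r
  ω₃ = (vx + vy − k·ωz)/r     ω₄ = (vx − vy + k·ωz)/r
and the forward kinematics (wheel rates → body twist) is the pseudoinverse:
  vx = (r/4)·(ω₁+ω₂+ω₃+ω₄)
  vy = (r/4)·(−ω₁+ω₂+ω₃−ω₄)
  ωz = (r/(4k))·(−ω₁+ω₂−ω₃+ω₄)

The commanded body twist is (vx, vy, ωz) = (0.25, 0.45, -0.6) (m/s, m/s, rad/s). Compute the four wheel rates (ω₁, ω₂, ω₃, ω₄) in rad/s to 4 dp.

k = lx + ly = 0.18 + 0.08 = 0.2600;  k·ωz = 0.2600·-0.6 = -0.1560
ω₁ (FL) = (vx − vy − k·ωz)/r = -0.0440/0.06 = -0.7333
ω₂ (FR) = (vx + vy + k·ωz)/r = 0.5440/0.06 = 9.0667
ω₃ (RL) = (vx + vy − k·ωz)/r = 0.8560/0.06 = 14.2667
ω₄ (RR) = (vx − vy + k·ωz)/r = -0.3560/0.06 = -5.9333

(-0.7333, 9.0667, 14.2667, -5.9333)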